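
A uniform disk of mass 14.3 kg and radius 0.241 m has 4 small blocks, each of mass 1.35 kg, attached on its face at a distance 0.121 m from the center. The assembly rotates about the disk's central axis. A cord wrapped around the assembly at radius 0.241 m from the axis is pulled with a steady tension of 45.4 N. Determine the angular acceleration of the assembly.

α ≈ 22.1 rad/s²

I_disk = ½MR² = ½(14.3)(0.241)² = 0.4153 kg·m².
I_blocks = 4·m·r² = 4(1.35)(0.121)² = 0.07906 kg·m².
Total I = 0.4943 kg·m².
τ = F r = (45.4)(0.241) = 10.94 N·m.
α = τ/I = 10.94/0.4943 = 22.13 rad/s².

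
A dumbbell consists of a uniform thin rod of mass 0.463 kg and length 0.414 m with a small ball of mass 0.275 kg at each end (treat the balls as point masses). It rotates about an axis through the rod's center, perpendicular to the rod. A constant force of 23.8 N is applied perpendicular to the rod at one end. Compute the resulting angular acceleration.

α ≈ 163 rad/s²

I_rod = (1/12)ML² = (1/12)(0.463)(0.414)² = 0.006613 kg·m².
I_balls = 2·m·(L/2)² = 2(0.275)(0.2070)² = 0.02357 kg·m².
Total I = 0.03018 kg·m².
τ = F·(L/2) = (23.8)(0.207) = 4.927 N·m.
α = τ/I = 4.927/0.03018 = 163.2 rad/s².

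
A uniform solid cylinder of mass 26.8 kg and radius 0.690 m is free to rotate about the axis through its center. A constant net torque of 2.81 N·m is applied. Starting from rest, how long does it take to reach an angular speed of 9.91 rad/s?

t ≈ 22.5 s

I = ½MR² = (1/2)(26.8)(0.690)² = 6.380 kg·m².
α = τ/I = 2.81/6.380 = 0.4405 rad/s².
ω = αt ⇒ t = ω/α = 9.91/0.4405 = 22.50 s.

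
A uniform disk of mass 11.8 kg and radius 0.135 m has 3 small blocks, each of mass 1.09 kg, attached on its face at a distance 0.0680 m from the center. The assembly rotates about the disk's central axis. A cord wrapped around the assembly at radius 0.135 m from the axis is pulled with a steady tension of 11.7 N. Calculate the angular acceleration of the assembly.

I_disk = ½MR² = ½(11.8)(0.135)² = 0.1075 kg·m².
I_blocks = 3·m·r² = 3(1.09)(0.0680)² = 0.01512 kg·m².
Total I = 0.1226 kg·m².
τ = F r = (11.7)(0.135) = 1.579 N·m.
α = τ/I = 1.579/0.1226 = 12.88 rad/s².

α ≈ 12.9 rad/s²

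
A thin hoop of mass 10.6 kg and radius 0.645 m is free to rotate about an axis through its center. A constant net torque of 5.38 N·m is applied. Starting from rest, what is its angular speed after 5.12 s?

ω ≈ 6.25 rad/s

I = MR² = (10.6)(0.645)² = 4.410 kg·m².
α = τ/I = 5.38/4.410 = 1.220 rad/s².
ω = ω₀ + αt = 0 + (1.220)(5.12) = 6.246 rad/s.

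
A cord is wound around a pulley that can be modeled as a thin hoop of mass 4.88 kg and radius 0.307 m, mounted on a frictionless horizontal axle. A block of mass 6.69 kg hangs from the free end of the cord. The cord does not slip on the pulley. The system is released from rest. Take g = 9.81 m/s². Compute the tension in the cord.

T ≈ 27.7 N

I = MR² = (4.88)(0.307)² = 0.4599 kg·m².
Block: mg − T = ma. Pulley: TR = Iα. No-slip: a = αR, so T = (I/R²)a = 4.880·a.
Then mg = (m + 4.880)a, so a = (6.69)(9.81)/(6.69 + 4.880) = 5.672 m/s².
T = 4.880·a = 27.68 N.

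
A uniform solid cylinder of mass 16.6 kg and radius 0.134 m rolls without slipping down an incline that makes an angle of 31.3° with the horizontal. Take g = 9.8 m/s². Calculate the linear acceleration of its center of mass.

a ≈ 3.39 m/s²

Translation along the incline: Mg sinθ − f = Ma.
Rotation about the center: fR = Iα with I = ½MR². No-slip gives a = αR, so f = (I/R²)a = (1/2)M a.
Substituting: Mg sinθ = (1 + 0.5000)Ma, so a = g sinθ/(1 + 0.5000) = (9.8) sin 31.3° / 1.500 = 3.394 m/s².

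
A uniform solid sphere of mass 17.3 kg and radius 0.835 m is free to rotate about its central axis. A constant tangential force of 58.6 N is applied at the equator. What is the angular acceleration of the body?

I = (2/5)MR² = (2/5)(17.3)(0.835)² = 4.825 kg·m².
τ = F R = (58.6)(0.835) = 48.93 N·m.
From τ = Iα: α = 48.93/4.825 = 10.14 rad/s².

α ≈ 10.1 rad/s²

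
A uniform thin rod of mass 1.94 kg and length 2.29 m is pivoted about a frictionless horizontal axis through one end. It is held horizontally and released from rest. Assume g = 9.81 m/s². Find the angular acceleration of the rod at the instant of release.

About the pivot, I = (1/3)ML² = (1/3)(1.94)(2.29)² = 3.391 kg·m².
The weight acts at the center, a distance L/2 = 1.145 m from the pivot; τ = Mg(L/2) = 21.79 N·m.
α = τ/I = 21.79/3.391 = 6.426 rad/s².

α ≈ 6.43 rad/s²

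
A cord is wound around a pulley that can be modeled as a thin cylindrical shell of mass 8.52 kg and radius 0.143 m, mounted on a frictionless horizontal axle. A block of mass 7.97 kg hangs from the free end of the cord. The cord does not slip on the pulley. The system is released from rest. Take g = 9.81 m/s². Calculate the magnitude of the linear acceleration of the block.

a ≈ 4.74 m/s²

I = MR² = (8.52)(0.143)² = 0.1742 kg·m².
Block: mg − T = ma. Pulley: TR = Iα. No-slip: a = αR, so T = (I/R²)a = 8.520·a.
Then mg = (m + 8.520)a, so a = (7.97)(9.81)/(7.97 + 8.520) = 4.741 m/s².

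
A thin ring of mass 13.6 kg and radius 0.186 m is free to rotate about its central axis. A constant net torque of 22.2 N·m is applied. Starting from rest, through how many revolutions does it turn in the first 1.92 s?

≈ 13.8 revolutions

I = MR² = (13.6)(0.186)² = 0.4705 kg·m².
α = τ/I = 22.2/0.4705 = 47.18 rad/s².
θ = ½αt² = ½(47.18)(1.92)² = 86.97 rad.
Revolutions = θ/(2π) = 13.84.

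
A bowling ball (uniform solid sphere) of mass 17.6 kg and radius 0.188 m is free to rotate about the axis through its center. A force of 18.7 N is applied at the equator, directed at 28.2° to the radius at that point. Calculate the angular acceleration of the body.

I = (2/5)MR² = (2/5)(17.6)(0.188)² = 0.2488 kg·m².
Only the tangential component produces torque: τ = F R sinθ = (18.7)(0.188) sin 28.2° = 1.661 N·m.
From τ = Iα: α = 1.661/0.2488 = 6.677 rad/s².

α ≈ 6.68 rad/s²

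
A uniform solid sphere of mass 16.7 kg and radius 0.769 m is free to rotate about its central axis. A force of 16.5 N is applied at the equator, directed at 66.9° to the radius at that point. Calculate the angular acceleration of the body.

α ≈ 2.95 rad/s²

I = (2/5)MR² = (2/5)(16.7)(0.769)² = 3.950 kg·m².
Only the tangential component produces torque: τ = F R sinθ = (16.5)(0.769) sin 66.9° = 11.67 N·m.
Newton's second law for rotation, τ = Iα, gives α = τ/I = 11.67/3.950 = 2.955 rad/s².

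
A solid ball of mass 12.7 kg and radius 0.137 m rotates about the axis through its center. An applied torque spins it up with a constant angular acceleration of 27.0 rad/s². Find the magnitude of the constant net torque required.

τ ≈ 2.57 N·m

I = (2/5)MR² = (2/5)(12.7)(0.137)² = 0.09535 kg·m².
τ = Iα = (0.09535)(27.00) = 2.574 N·m.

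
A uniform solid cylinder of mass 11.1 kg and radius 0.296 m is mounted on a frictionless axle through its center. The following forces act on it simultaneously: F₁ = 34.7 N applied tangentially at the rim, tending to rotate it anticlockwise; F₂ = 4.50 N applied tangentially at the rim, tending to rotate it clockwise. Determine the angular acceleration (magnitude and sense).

I = ½MR² = (1/2)(11.1)(0.296)² = 0.4863 kg·m².
Taking anticlockwise as positive: τ₁ = +(34.7)(0.296) = +10.27 N·m; τ₂ = −(4.50)(0.296) = −1.332 N·m.
Net torque τ = 8.939 N·m.
α = τ/I = 8.939/0.4863 = 18.38 rad/s².

α ≈ 18.4 rad/s², anticlockwise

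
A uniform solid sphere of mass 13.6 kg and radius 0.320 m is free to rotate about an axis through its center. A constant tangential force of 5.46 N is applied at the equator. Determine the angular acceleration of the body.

α ≈ 3.14 rad/s²

I = (2/5)MR² = (2/5)(13.6)(0.320)² = 0.5571 kg·m².
τ = F R = (5.46)(0.320) = 1.747 N·m.
Newton's second law for rotation, τ = Iα, gives α = τ/I = 1.747/0.5571 = 3.136 rad/s².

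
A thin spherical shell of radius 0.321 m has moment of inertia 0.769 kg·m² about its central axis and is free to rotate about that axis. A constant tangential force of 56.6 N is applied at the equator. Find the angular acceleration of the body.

α ≈ 23.6 rad/s²

τ = F R = (56.6)(0.321) = 18.17 N·m.
Newton's second law for rotation, τ = Iα, gives α = τ/I = 18.17/0.7690 = 23.63 rad/s².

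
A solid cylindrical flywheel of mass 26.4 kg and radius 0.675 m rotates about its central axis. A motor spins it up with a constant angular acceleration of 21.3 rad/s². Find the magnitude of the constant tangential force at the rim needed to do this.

F ≈ 190 N

I = ½MR² = (1/2)(26.4)(0.675)² = 6.014 kg·m².
The required torque is τ = Iα = (6.014)(21.30) = 128.1 N·m.
A tangential force at the rim gives τ = FR, so F = τ/R = 128.1/0.675 = 189.8 N.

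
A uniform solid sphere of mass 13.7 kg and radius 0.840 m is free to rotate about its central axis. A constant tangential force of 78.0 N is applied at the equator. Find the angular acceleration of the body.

α ≈ 16.9 rad/s²

I = (2/5)MR² = (2/5)(13.7)(0.840)² = 3.867 kg·m².
τ = F R = (78.0)(0.840) = 65.52 N·m.
From τ = Iα: α = 65.52/3.867 = 16.94 rad/s².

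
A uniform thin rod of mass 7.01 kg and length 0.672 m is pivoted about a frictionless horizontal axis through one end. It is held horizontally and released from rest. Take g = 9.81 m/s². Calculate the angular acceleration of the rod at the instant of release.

α ≈ 21.9 rad/s²

About the pivot, I = (1/3)ML² = (1/3)(7.01)(0.672)² = 1.055 kg·m².
The weight acts at the center, a distance L/2 = 0.3360 m from the pivot; τ = Mg(L/2) = 23.11 N·m.
α = τ/I = 23.11/1.055 = 21.90 rad/s².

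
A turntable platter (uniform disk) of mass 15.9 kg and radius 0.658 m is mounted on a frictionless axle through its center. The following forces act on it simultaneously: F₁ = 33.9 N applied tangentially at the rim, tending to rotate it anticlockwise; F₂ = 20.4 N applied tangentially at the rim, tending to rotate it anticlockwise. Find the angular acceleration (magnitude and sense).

α ≈ 10.4 rad/s², anticlockwise

I = ½MR² = (1/2)(15.9)(0.658)² = 3.442 kg·m².
Taking anticlockwise as positive: τ₁ = +(33.9)(0.658) = +22.31 N·m; τ₂ = +(20.4)(0.658) = +13.42 N·m.
Net torque τ = 35.73 N·m.
α = τ/I = 35.73/3.442 = 10.38 rad/s².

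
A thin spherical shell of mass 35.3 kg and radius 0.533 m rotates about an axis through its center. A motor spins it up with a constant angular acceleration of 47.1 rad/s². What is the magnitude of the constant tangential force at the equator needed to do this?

F ≈ 591 N

I = (2/3)MR² = (2/3)(35.3)(0.533)² = 6.686 kg·m².
The required torque is τ = Iα = (6.686)(47.10) = 314.9 N·m.
A tangential force at the equator gives τ = FR, so F = τ/R = 314.9/0.533 = 590.8 N.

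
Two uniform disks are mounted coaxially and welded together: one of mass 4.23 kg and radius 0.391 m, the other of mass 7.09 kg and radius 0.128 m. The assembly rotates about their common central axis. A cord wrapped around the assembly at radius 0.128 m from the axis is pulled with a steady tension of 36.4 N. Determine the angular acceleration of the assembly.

α ≈ 12.2 rad/s²

I = ½M₁R₁² + ½M₂R₂² = ½(4.23)(0.391)² + ½(7.09)(0.128)² = 0.3814 kg·m².
τ = F r = (36.4)(0.128) = 4.659 N·m.
α = τ/I = 4.659/0.3814 = 12.22 rad/s².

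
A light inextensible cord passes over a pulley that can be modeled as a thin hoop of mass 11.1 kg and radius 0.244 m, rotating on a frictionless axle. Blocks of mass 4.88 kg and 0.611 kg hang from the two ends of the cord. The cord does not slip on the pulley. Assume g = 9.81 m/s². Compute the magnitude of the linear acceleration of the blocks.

I = MR² = (11.1)(0.244)² = 0.6608 kg·m².
Heavier block: m₁g − T₁ = m₁a. Lighter block: T₂ − m₂g = m₂a.
Pulley: (T₁ − T₂)R = Iα = I(a/R), so T₁ − T₂ = (I/R²)a = 1·M_p a = 11.10·a.
Adding the three: (m₁ − m₂)g = (m₁ + m₂ + 11.10)a, so a = (4.88 − 0.611)(9.81)/(4.88 + 0.611 + 11.10) = 2.524 m/s².

a ≈ 2.52 m/s²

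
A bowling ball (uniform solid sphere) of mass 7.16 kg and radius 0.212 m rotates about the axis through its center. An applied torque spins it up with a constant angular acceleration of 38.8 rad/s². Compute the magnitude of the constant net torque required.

I = (2/5)MR² = (2/5)(7.16)(0.212)² = 0.1287 kg·m².
τ = Iα = (0.1287)(38.80) = 4.994 N·m.

τ ≈ 4.99 N·m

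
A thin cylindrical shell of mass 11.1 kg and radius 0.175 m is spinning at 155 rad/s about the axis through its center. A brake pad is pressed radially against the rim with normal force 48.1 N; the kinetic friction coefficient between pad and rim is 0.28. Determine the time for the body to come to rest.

I = MR² = (11.1)(0.175)² = 0.3399 kg·m².
Friction force f = μN = (0.28)(48.1) = 13.47 N at the rim; torque magnitude τ = fR = 2.357 N·m, opposing ω.
|α| = τ/I = 2.357/0.3399 = 6.933 rad/s² (deceleration).
0 = ω₀ − |α|t ⇒ t = ω₀/|α| = 155/6.933 = 22.36 s.

t ≈ 22.4 s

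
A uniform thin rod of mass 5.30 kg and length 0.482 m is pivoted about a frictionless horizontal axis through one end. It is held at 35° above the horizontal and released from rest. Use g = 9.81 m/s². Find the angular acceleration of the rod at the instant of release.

About the pivot, I = (1/3)ML² = (1/3)(5.30)(0.482)² = 0.4104 kg·m².
The weight acts at the center, a distance L/2 = 0.2410 m from the pivot; τ = Mg(L/2) cos 35° = 10.26 N·m.
α = τ/I = 10.26/0.4104 = 25.01 rad/s².

α ≈ 25.0 rad/s²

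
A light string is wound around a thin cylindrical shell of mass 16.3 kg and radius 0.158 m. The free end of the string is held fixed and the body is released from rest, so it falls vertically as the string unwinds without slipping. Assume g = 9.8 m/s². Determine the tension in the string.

Translation: Mg − T = Ma. Rotation about the center: TR = Iα with I = MR².
With a = αR: T = (I/R²)a = M a, so Mg = (1 + 1.000)Ma.
a = g/(1 + 1.000) = 9.8/2.000 = 4.900 m/s².
T = 1.000·M·a = (1.000)(16.3)(4.900) = 79.87 N.

T ≈ 79.9 N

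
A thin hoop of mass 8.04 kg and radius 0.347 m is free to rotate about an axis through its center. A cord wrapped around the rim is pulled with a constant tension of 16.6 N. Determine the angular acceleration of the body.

I = MR² = (8.04)(0.347)² = 0.9681 kg·m².
τ = F R = (16.6)(0.347) = 5.760 N·m.
From τ = Iα: α = 5.760/0.9681 = 5.950 rad/s².

α ≈ 5.95 rad/s²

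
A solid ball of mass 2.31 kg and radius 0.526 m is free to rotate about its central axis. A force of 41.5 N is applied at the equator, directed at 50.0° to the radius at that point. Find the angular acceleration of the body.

I = (2/5)MR² = (2/5)(2.31)(0.526)² = 0.2556 kg·m².
Only the tangential component produces torque: τ = F R sinθ = (41.5)(0.526) sin 50.0° = 16.72 N·m.
Newton's second law for rotation, τ = Iα, gives α = τ/I = 16.72/0.2556 = 65.41 rad/s².

α ≈ 65.4 rad/s²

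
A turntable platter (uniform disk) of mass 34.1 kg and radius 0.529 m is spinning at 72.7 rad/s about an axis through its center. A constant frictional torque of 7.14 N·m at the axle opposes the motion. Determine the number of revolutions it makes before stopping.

≈ 281 revolutions

I = ½MR² = (1/2)(34.1)(0.529)² = 4.771 kg·m².
The net torque has magnitude 7.14 N·m, opposing ω.
|α| = τ/I = 7.140/4.771 = 1.496 rad/s² (deceleration).
ω² = ω₀² − 2|α|θ with ω = 0 ⇒ θ = ω₀²/(2|α|) = 1766 rad = 281.1 rev.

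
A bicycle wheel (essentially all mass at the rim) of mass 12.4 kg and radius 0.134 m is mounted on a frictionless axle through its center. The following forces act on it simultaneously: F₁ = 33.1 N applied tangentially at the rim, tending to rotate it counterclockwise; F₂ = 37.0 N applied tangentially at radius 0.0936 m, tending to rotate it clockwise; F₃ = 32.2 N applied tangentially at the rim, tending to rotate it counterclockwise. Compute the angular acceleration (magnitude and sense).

α ≈ 23.7 rad/s², counterclockwise

I = MR² = (12.4)(0.134)² = 0.2227 kg·m².
Taking counterclockwise as positive: τ₁ = +(33.1)(0.134) = +4.435 N·m; τ₂ = −(37.0)(0.0936) = −3.463 N·m; τ₃ = +(32.2)(0.134) = +4.315 N·m.
Net torque τ = 5.287 N·m.
α = τ/I = 5.287/0.2227 = 23.75 rad/s².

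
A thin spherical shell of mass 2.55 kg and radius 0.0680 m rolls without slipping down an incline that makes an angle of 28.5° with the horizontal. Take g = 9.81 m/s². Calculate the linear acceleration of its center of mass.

Translation along the incline: Mg sinθ − f = Ma.
Rotation about the center: fR = Iα with I = (2/3)MR². No-slip gives a = αR, so f = (I/R²)a = (2/3)M a.
Substituting: Mg sinθ = (1 + 0.6667)Ma, so a = g sinθ/(1 + 0.6667) = (9.81) sin 28.5° / 1.667 = 2.809 m/s².

a ≈ 2.81 m/s²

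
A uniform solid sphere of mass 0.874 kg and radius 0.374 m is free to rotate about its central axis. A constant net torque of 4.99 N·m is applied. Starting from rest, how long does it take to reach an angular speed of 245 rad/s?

t ≈ 2.40 s

I = (2/5)MR² = (2/5)(0.874)(0.374)² = 0.04890 kg·m².
α = τ/I = 4.99/0.04890 = 102.0 rad/s².
ω = αt ⇒ t = ω/α = 245/102.0 = 2.401 s.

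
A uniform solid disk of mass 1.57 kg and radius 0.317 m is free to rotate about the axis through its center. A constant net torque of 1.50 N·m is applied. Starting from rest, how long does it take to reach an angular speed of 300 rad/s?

t ≈ 15.8 s

I = ½MR² = (1/2)(1.57)(0.317)² = 0.07888 kg·m².
α = τ/I = 1.50/0.07888 = 19.02 rad/s².
ω = αt ⇒ t = ω/α = 300/19.02 = 15.78 s.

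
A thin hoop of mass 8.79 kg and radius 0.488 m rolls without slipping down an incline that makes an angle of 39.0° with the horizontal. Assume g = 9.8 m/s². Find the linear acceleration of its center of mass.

Translation along the incline: Mg sinθ − f = Ma.
Rotation about the center: fR = Iα with I = MR². No-slip gives a = αR, so f = (I/R²)a = M a.
Substituting: Mg sinθ = (1 + 1.000)Ma, so a = g sinθ/(1 + 1.000) = (9.8) sin 39.0° / 2.000 = 3.084 m/s².

a ≈ 3.08 m/s²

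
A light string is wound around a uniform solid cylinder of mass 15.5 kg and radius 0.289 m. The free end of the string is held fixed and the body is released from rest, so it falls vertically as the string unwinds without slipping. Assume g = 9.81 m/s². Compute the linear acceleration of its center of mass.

Translation: Mg − T = Ma. Rotation about the center: TR = Iα with I = ½MR².
With a = αR: T = (I/R²)a = (1/2)M a, so Mg = (1 + 0.5000)Ma.
a = g/(1 + 0.5000) = 9.81/1.500 = 6.540 m/s².

a ≈ 6.54 m/s²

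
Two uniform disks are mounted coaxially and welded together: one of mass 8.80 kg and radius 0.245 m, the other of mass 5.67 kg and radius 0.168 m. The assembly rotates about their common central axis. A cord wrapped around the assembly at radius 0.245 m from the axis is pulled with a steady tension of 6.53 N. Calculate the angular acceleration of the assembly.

I = ½M₁R₁² + ½M₂R₂² = ½(8.80)(0.245)² + ½(5.67)(0.168)² = 0.3441 kg·m².
τ = F r = (6.53)(0.245) = 1.600 N·m.
α = τ/I = 1.600/0.3441 = 4.649 rad/s².

α ≈ 4.65 rad/s²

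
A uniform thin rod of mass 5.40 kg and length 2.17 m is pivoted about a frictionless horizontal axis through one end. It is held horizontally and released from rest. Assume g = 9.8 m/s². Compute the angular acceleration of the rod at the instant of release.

About the pivot, I = (1/3)ML² = (1/3)(5.40)(2.17)² = 8.476 kg·m².
The weight acts at the center, a distance L/2 = 1.085 m from the pivot; τ = Mg(L/2) = 57.42 N·m.
α = τ/I = 57.42/8.476 = 6.774 rad/s².

α ≈ 6.77 rad/s²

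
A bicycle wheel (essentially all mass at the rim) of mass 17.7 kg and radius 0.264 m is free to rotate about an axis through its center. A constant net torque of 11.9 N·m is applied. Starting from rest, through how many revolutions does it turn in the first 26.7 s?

I = MR² = (17.7)(0.264)² = 1.234 kg·m².
α = τ/I = 11.9/1.234 = 9.646 rad/s².
θ = ½αt² = ½(9.646)(26.7)² = 3438 rad.
Revolutions = θ/(2π) = 547.2.

≈ 547 revolutions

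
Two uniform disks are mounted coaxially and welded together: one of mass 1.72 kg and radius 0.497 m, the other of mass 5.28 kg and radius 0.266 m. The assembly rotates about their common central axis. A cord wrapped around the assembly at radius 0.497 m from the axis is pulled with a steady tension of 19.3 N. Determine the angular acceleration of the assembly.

I = ½M₁R₁² + ½M₂R₂² = ½(1.72)(0.497)² + ½(5.28)(0.266)² = 0.3992 kg·m².
τ = F r = (19.3)(0.497) = 9.592 N·m.
α = τ/I = 9.592/0.3992 = 24.03 rad/s².

α ≈ 24.0 rad/s²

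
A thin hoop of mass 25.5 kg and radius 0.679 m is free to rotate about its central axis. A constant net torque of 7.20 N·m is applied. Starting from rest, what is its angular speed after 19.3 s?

ω ≈ 11.8 rad/s

I = MR² = (25.5)(0.679)² = 11.76 kg·m².
α = τ/I = 7.20/11.76 = 0.6124 rad/s².
ω = ω₀ + αt = 0 + (0.6124)(19.3) = 11.82 rad/s.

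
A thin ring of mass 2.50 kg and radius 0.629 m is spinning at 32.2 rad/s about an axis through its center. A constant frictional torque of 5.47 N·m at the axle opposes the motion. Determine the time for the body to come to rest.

I = MR² = (2.50)(0.629)² = 0.9891 kg·m².
The net torque has magnitude 5.47 N·m, opposing ω.
|α| = τ/I = 5.470/0.9891 = 5.530 rad/s² (deceleration).
0 = ω₀ − |α|t ⇒ t = ω₀/|α| = 32.2/5.530 = 5.823 s.

t ≈ 5.82 s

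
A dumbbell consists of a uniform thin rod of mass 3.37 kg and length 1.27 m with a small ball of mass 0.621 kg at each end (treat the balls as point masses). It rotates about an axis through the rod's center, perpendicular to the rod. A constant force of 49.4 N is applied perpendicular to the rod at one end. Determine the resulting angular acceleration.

α ≈ 32.9 rad/s²

I_rod = (1/12)ML² = (1/12)(3.37)(1.27)² = 0.4530 kg·m².
I_balls = 2·m·(L/2)² = 2(0.621)(0.6350)² = 0.5008 kg·m².
Total I = 0.9538 kg·m².
τ = F·(L/2) = (49.4)(0.635) = 31.37 N·m.
α = τ/I = 31.37/0.9538 = 32.89 rad/s².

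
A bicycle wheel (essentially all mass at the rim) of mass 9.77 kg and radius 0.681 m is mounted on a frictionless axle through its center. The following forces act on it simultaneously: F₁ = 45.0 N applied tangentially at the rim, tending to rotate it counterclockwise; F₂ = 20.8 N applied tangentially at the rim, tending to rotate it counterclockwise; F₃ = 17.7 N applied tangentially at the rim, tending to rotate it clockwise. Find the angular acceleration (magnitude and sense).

I = MR² = (9.77)(0.681)² = 4.531 kg·m².
Taking counterclockwise as positive: τ₁ = +(45.0)(0.681) = +30.65 N·m; τ₂ = +(20.8)(0.681) = +14.16 N·m; τ₃ = −(17.7)(0.681) = −12.05 N·m.
Net torque τ = 32.76 N·m.
α = τ/I = 32.76/4.531 = 7.229 rad/s².

α ≈ 7.23 rad/s², counterclockwise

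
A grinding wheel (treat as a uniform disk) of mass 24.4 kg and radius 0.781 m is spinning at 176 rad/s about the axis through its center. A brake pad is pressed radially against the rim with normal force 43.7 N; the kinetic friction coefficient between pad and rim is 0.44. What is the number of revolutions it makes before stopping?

≈ 1220 revolutions

I = ½MR² = (1/2)(24.4)(0.781)² = 7.442 kg·m².
Friction force f = μN = (0.44)(43.7) = 19.23 N at the rim; torque magnitude τ = fR = 15.02 N·m, opposing ω.
|α| = τ/I = 15.02/7.442 = 2.018 rad/s² (deceleration).
ω² = ω₀² − 2|α|θ with ω = 0 ⇒ θ = ω₀²/(2|α|) = 7675 rad = 1221 rev.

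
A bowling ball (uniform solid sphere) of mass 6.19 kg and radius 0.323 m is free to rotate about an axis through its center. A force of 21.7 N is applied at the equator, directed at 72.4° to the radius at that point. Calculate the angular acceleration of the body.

I = (2/5)MR² = (2/5)(6.19)(0.323)² = 0.2583 kg·m².
Only the tangential component produces torque: τ = F R sinθ = (21.7)(0.323) sin 72.4° = 6.681 N·m.
From τ = Iα: α = 6.681/0.2583 = 25.86 rad/s².

α ≈ 25.9 rad/s²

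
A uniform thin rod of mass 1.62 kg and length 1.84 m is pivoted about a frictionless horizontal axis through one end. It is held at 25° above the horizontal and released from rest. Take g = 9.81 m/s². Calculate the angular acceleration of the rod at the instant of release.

About the pivot, I = (1/3)ML² = (1/3)(1.62)(1.84)² = 1.828 kg·m².
The weight acts at the center, a distance L/2 = 0.9200 m from the pivot; τ = Mg(L/2) cos 25° = 13.25 N·m.
α = τ/I = 13.25/1.828 = 7.248 rad/s².
(Equivalently α = (3g/(2L)) cos 25° = 7.248 rad/s².)

α ≈ 7.25 rad/s²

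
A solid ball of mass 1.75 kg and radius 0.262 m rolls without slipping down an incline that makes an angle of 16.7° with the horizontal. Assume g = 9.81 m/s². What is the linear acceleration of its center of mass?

Translation along the incline: Mg sinθ − f = Ma.
Rotation about the center: fR = Iα with I = (2/5)MR². No-slip gives a = αR, so f = (I/R²)a = (2/5)M a.
Substituting: Mg sinθ = (1 + 0.4000)Ma, so a = g sinθ/(1 + 0.4000) = (9.81) sin 16.7° / 1.400 = 2.014 m/s².

a ≈ 2.01 m/s²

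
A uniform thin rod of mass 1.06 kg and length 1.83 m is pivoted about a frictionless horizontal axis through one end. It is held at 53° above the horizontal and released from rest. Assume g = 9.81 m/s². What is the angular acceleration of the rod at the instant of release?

About the pivot, I = (1/3)ML² = (1/3)(1.06)(1.83)² = 1.183 kg·m².
The weight acts at the center, a distance L/2 = 0.9150 m from the pivot; τ = Mg(L/2) cos 53° = 5.726 N·m.
α = τ/I = 5.726/1.183 = 4.839 rad/s².

α ≈ 4.84 rad/s²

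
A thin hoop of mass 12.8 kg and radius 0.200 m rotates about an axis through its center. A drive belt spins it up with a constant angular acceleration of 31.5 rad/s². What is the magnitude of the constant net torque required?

τ ≈ 16.1 N·m

I = MR² = (12.8)(0.200)² = 0.5120 kg·m².
τ = Iα = (0.5120)(31.50) = 16.13 N·m.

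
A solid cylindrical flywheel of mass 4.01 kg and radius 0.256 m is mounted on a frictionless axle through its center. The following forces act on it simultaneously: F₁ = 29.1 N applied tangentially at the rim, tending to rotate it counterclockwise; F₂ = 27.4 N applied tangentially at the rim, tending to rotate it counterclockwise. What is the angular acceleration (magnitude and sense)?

α ≈ 110 rad/s², counterclockwise

I = ½MR² = (1/2)(4.01)(0.256)² = 0.1314 kg·m².
Taking counterclockwise as positive: τ₁ = +(29.1)(0.256) = +7.450 N·m; τ₂ = +(27.4)(0.256) = +7.014 N·m.
Net torque τ = 14.46 N·m.
α = τ/I = 14.46/0.1314 = 110.1 rad/s².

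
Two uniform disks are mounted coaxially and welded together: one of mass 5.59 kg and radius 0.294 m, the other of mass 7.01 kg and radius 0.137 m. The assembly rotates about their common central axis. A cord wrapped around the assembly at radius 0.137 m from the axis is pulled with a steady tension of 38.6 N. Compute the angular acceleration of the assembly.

α ≈ 17.2 rad/s²

I = ½M₁R₁² + ½M₂R₂² = ½(5.59)(0.294)² + ½(7.01)(0.137)² = 0.3074 kg·m².
τ = F r = (38.6)(0.137) = 5.288 N·m.
α = τ/I = 5.288/0.3074 = 17.20 rad/s².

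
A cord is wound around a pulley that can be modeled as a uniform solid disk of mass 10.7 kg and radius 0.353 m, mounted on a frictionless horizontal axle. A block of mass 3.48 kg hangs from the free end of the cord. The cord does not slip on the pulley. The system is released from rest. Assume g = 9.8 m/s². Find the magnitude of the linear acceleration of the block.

I = ½MR² = (1/2)(10.7)(0.353)² = 0.6667 kg·m².
Block: mg − T = ma. Pulley: TR = Iα. No-slip: a = αR, so T = (I/R²)a = 5.350·a.
Then mg = (m + 5.350)a, so a = (3.48)(9.8)/(3.48 + 5.350) = 3.862 m/s².

a ≈ 3.86 m/s²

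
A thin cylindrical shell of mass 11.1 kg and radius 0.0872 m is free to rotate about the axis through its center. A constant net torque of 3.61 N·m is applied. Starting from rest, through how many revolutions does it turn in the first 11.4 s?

I = MR² = (11.1)(0.0872)² = 0.08440 kg·m².
α = τ/I = 3.61/0.08440 = 42.77 rad/s².
θ = ½αt² = ½(42.77)(11.4)² = 2779 rad.
Revolutions = θ/(2π) = 442.3.

≈ 442 revolutions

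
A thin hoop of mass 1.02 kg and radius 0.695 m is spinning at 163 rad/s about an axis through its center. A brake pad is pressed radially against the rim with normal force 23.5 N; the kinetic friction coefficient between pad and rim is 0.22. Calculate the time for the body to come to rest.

I = MR² = (1.02)(0.695)² = 0.4927 kg·m².
Friction force f = μN = (0.22)(23.5) = 5.170 N at the rim; torque magnitude τ = fR = 3.593 N·m, opposing ω.
|α| = τ/I = 3.593/0.4927 = 7.293 rad/s² (deceleration).
0 = ω₀ − |α|t ⇒ t = ω₀/|α| = 163/7.293 = 22.35 s.

t ≈ 22.4 s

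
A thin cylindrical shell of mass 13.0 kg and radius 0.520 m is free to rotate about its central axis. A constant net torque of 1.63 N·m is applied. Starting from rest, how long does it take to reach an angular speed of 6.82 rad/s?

t ≈ 14.7 s

I = MR² = (13.0)(0.520)² = 3.515 kg·m².
α = τ/I = 1.63/3.515 = 0.4637 rad/s².
ω = αt ⇒ t = ω/α = 6.82/0.4637 = 14.71 s.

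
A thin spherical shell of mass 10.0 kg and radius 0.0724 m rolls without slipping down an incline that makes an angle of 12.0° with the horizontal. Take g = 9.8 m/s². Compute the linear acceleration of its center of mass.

a ≈ 1.22 m/s²

Translation along the incline: Mg sinθ − f = Ma.
Rotation about the center: fR = Iα with I = (2/3)MR². No-slip gives a = αR, so f = (I/R²)a = (2/3)M a.
Substituting: Mg sinθ = (1 + 0.6667)Ma, so a = g sinθ/(1 + 0.6667) = (9.8) sin 12.0° / 1.667 = 1.223 m/s².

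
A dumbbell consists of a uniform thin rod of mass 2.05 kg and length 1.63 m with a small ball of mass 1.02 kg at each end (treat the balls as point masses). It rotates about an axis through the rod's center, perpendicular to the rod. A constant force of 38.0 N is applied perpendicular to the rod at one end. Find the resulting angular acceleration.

I_rod = (1/12)ML² = (1/12)(2.05)(1.63)² = 0.4539 kg·m².
I_balls = 2·m·(L/2)² = 2(1.02)(0.8150)² = 1.355 kg·m².
Total I = 1.809 kg·m².
τ = F·(L/2) = (38.0)(0.815) = 30.97 N·m.
α = τ/I = 30.97/1.809 = 17.12 rad/s².

α ≈ 17.1 rad/s²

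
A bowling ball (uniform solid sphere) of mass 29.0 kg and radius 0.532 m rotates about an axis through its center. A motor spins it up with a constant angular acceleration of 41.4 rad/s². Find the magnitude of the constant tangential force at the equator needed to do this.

I = (2/5)MR² = (2/5)(29.0)(0.532)² = 3.283 kg·m².
The required torque is τ = Iα = (3.283)(41.40) = 135.9 N·m.
A tangential force at the equator gives τ = FR, so F = τ/R = 135.9/0.532 = 255.5 N.

F ≈ 255 N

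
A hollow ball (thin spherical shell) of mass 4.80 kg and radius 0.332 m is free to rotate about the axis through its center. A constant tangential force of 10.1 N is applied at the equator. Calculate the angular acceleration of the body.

I = (2/3)MR² = (2/3)(4.80)(0.332)² = 0.3527 kg·m².
τ = F R = (10.1)(0.332) = 3.353 N·m.
From τ = Iα: α = 3.353/0.3527 = 9.507 rad/s².

α ≈ 9.51 rad/s²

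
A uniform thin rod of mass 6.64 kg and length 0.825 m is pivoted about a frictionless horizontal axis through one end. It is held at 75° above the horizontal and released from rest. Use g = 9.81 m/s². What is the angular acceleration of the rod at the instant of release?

About the pivot, I = (1/3)ML² = (1/3)(6.64)(0.825)² = 1.506 kg·m².
The weight acts at the center, a distance L/2 = 0.4125 m from the pivot; τ = Mg(L/2) cos 75° = 6.954 N·m.
α = τ/I = 6.954/1.506 = 4.616 rad/s².

α ≈ 4.62 rad/s²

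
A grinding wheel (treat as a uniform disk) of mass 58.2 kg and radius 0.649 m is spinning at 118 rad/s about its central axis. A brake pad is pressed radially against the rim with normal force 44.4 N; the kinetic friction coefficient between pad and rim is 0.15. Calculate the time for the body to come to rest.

I = ½MR² = (1/2)(58.2)(0.649)² = 12.26 kg·m².
Friction force f = μN = (0.15)(44.4) = 6.660 N at the rim; torque magnitude τ = fR = 4.322 N·m, opposing ω.
|α| = τ/I = 4.322/12.26 = 0.3526 rad/s² (deceleration).
0 = ω₀ − |α|t ⇒ t = ω₀/|α| = 118/0.3526 = 334.6 s.

t ≈ 335 s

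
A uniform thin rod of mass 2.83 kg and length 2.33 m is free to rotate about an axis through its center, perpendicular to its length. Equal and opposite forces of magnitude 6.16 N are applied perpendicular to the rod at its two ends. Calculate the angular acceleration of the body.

α ≈ 11.2 rad/s²

I = (1/12)ML² = (1/12)(2.83)(2.33)² = 1.280 kg·m².
The couple gives τ = F·(L/2) + F·(L/2) = F L = (6.16)(2.33) = 14.35 N·m.
From τ = Iα: α = 14.35/1.280 = 11.21 rad/s².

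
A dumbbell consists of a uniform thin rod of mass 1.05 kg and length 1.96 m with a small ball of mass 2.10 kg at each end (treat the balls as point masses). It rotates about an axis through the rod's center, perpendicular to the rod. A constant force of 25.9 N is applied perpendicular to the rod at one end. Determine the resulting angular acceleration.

α ≈ 5.81 rad/s²

I_rod = (1/12)ML² = (1/12)(1.05)(1.96)² = 0.3361 kg·m².
I_balls = 2·m·(L/2)² = 2(2.10)(0.9800)² = 4.034 kg·m².
Total I = 4.370 kg·m².
τ = F·(L/2) = (25.9)(0.980) = 25.38 N·m.
α = τ/I = 25.38/4.370 = 5.808 rad/s².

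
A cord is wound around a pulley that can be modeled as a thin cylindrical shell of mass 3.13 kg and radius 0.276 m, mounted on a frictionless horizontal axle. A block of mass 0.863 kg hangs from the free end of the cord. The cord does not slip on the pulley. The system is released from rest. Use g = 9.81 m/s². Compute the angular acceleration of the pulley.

I = MR² = (3.13)(0.276)² = 0.2384 kg·m².
Block: mg − T = ma. Pulley: TR = Iα. No-slip: a = αR, so T = (I/R²)a = 3.130·a.
Then mg = (m + 3.130)a, so a = (0.863)(9.81)/(0.863 + 3.130) = 2.120 m/s².
α = a/R = 2.120/0.276 = 7.682 rad/s².

α ≈ 7.68 rad/s²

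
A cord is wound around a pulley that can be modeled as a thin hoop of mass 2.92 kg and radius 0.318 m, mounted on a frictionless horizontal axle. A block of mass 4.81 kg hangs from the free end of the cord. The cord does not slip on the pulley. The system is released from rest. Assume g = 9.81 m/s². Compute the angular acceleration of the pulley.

I = MR² = (2.92)(0.318)² = 0.2953 kg·m².
Block: mg − T = ma. Pulley: TR = Iα. No-slip: a = αR, so T = (I/R²)a = 2.920·a.
Then mg = (m + 2.920)a, so a = (4.81)(9.81)/(4.81 + 2.920) = 6.104 m/s².
α = a/R = 6.104/0.318 = 19.20 rad/s².

α ≈ 19.2 rad/s²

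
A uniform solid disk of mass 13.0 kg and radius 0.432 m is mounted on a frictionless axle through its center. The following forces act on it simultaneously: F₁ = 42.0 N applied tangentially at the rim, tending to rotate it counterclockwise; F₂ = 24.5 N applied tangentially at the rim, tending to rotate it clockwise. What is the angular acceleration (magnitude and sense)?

I = ½MR² = (1/2)(13.0)(0.432)² = 1.213 kg·m².
Taking counterclockwise as positive: τ₁ = +(42.0)(0.432) = +18.14 N·m; τ₂ = −(24.5)(0.432) = −10.58 N·m.
Net torque τ = 7.560 N·m.
α = τ/I = 7.560/1.213 = 6.232 rad/s².

α ≈ 6.23 rad/s², counterclockwise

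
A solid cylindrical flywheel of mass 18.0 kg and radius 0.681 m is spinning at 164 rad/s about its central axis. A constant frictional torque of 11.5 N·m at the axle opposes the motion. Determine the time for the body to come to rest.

t ≈ 59.5 s

I = ½MR² = (1/2)(18.0)(0.681)² = 4.174 kg·m².
The net torque has magnitude 11.5 N·m, opposing ω.
|α| = τ/I = 11.50/4.174 = 2.755 rad/s² (deceleration).
0 = ω₀ − |α|t ⇒ t = ω₀/|α| = 164/2.755 = 59.52 s.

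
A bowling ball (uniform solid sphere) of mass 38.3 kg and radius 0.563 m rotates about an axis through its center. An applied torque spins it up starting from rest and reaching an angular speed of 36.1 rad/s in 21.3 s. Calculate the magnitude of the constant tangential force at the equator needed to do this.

F ≈ 14.6 N

I = (2/5)MR² = (2/5)(38.3)(0.563)² = 4.856 kg·m².
α = Δω/Δt = (36.1 − 0)/21.3 = 1.695 rad/s².
The required torque is τ = Iα = (4.856)(1.695) = 8.230 N·m.
A tangential force at the equator gives τ = FR, so F = τ/R = 8.230/0.563 = 14.62 N.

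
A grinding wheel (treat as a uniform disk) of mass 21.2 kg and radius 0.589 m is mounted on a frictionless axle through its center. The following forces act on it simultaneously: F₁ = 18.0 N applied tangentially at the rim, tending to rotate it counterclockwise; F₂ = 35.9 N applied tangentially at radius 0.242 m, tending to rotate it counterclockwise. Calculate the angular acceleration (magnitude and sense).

α ≈ 5.25 rad/s², counterclockwise

I = ½MR² = (1/2)(21.2)(0.589)² = 3.677 kg·m².
Taking counterclockwise as positive: τ₁ = +(18.0)(0.589) = +10.60 N·m; τ₂ = +(35.9)(0.242) = +8.688 N·m.
Net torque τ = 19.29 N·m.
α = τ/I = 19.29/3.677 = 5.246 rad/s².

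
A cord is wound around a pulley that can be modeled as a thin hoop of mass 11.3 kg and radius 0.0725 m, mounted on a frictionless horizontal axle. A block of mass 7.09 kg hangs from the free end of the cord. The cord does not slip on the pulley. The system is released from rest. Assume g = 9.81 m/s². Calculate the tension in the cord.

I = MR² = (11.3)(0.0725)² = 0.05940 kg·m².
Block: mg − T = ma. Pulley: TR = Iα. No-slip: a = αR, so T = (I/R²)a = 11.30·a.
Then mg = (m + 11.30)a, so a = (7.09)(9.81)/(7.09 + 11.30) = 3.782 m/s².
T = 11.30·a = 42.74 N.

T ≈ 42.7 N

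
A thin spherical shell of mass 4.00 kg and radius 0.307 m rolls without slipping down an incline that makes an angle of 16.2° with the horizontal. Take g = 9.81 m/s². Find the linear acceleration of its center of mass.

a ≈ 1.64 m/s²

Translation along the incline: Mg sinθ − f = Ma.
Rotation about the center: fR = Iα with I = (2/3)MR². No-slip gives a = αR, so f = (I/R²)a = (2/3)M a.
Substituting: Mg sinθ = (1 + 0.6667)Ma, so a = g sinθ/(1 + 0.6667) = (9.81) sin 16.2° / 1.667 = 1.642 m/s².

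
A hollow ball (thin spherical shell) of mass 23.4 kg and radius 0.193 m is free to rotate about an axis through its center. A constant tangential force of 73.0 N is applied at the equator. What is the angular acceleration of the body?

α ≈ 24.2 rad/s²

I = (2/3)MR² = (2/3)(23.4)(0.193)² = 0.5811 kg·m².
τ = F R = (73.0)(0.193) = 14.09 N·m.
Newton's second law for rotation, τ = Iα, gives α = τ/I = 14.09/0.5811 = 24.25 rad/s².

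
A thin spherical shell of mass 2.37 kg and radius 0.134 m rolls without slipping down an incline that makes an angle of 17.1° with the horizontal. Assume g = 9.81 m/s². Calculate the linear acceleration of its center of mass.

a ≈ 1.73 m/s²

Translation along the incline: Mg sinθ − f = Ma.
Rotation about the center: fR = Iα with I = (2/3)MR². No-slip gives a = αR, so f = (I/R²)a = (2/3)M a.
Substituting: Mg sinθ = (1 + 0.6667)Ma, so a = g sinθ/(1 + 0.6667) = (9.81) sin 17.1° / 1.667 = 1.731 m/s².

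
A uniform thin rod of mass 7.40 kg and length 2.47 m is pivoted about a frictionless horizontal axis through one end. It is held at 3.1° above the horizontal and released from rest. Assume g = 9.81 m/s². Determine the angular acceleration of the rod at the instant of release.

About the pivot, I = (1/3)ML² = (1/3)(7.40)(2.47)² = 15.05 kg·m².
The weight acts at the center, a distance L/2 = 1.235 m from the pivot; τ = Mg(L/2) cos 3.1° = 89.52 N·m.
α = τ/I = 89.52/15.05 = 5.949 rad/s².

α ≈ 5.95 rad/s²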